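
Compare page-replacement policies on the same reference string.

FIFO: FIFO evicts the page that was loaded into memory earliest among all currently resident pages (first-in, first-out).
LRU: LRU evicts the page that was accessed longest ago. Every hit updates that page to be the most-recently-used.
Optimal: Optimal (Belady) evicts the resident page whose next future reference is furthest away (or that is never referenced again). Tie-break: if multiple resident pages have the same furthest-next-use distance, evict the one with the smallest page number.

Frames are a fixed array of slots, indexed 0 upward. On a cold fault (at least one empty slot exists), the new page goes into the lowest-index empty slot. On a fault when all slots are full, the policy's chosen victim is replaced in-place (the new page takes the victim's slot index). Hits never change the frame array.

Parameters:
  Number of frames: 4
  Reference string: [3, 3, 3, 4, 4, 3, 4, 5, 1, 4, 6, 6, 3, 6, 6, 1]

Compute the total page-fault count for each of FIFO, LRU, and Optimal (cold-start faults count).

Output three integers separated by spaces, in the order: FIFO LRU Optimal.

--- FIFO ---
  step 0: ref 3 -> FAULT, frames=[3,-,-,-] (faults so far: 1)
  step 1: ref 3 -> HIT, frames=[3,-,-,-] (faults so far: 1)
  step 2: ref 3 -> HIT, frames=[3,-,-,-] (faults so far: 1)
  step 3: ref 4 -> FAULT, frames=[3,4,-,-] (faults so far: 2)
  step 4: ref 4 -> HIT, frames=[3,4,-,-] (faults so far: 2)
  step 5: ref 3 -> HIT, frames=[3,4,-,-] (faults so far: 2)
  step 6: ref 4 -> HIT, frames=[3,4,-,-] (faults so far: 2)
  step 7: ref 5 -> FAULT, frames=[3,4,5,-] (faults so far: 3)
  step 8: ref 1 -> FAULT, frames=[3,4,5,1] (faults so far: 4)
  step 9: ref 4 -> HIT, frames=[3,4,5,1] (faults so far: 4)
  step 10: ref 6 -> FAULT, evict 3, frames=[6,4,5,1] (faults so far: 5)
  step 11: ref 6 -> HIT, frames=[6,4,5,1] (faults so far: 5)
  step 12: ref 3 -> FAULT, evict 4, frames=[6,3,5,1] (faults so far: 6)
  step 13: ref 6 -> HIT, frames=[6,3,5,1] (faults so far: 6)
  step 14: ref 6 -> HIT, frames=[6,3,5,1] (faults so far: 6)
  step 15: ref 1 -> HIT, frames=[6,3,5,1] (faults so far: 6)
  FIFO total faults: 6
--- LRU ---
  step 0: ref 3 -> FAULT, frames=[3,-,-,-] (faults so far: 1)
  step 1: ref 3 -> HIT, frames=[3,-,-,-] (faults so far: 1)
  step 2: ref 3 -> HIT, frames=[3,-,-,-] (faults so far: 1)
  step 3: ref 4 -> FAULT, frames=[3,4,-,-] (faults so far: 2)
  step 4: ref 4 -> HIT, frames=[3,4,-,-] (faults so far: 2)
  step 5: ref 3 -> HIT, frames=[3,4,-,-] (faults so far: 2)
  step 6: ref 4 -> HIT, frames=[3,4,-,-] (faults so far: 2)
  step 7: ref 5 -> FAULT, frames=[3,4,5,-] (faults so far: 3)
  step 8: ref 1 -> FAULT, frames=[3,4,5,1] (faults so far: 4)
  step 9: ref 4 -> HIT, frames=[3,4,5,1] (faults so far: 4)
  step 10: ref 6 -> FAULT, evict 3, frames=[6,4,5,1] (faults so far: 5)
  step 11: ref 6 -> HIT, frames=[6,4,5,1] (faults so far: 5)
  step 12: ref 3 -> FAULT, evict 5, frames=[6,4,3,1] (faults so far: 6)
  step 13: ref 6 -> HIT, frames=[6,4,3,1] (faults so far: 6)
  step 14: ref 6 -> HIT, frames=[6,4,3,1] (faults so far: 6)
  step 15: ref 1 -> HIT, frames=[6,4,3,1] (faults so far: 6)
  LRU total faults: 6
--- Optimal ---
  step 0: ref 3 -> FAULT, frames=[3,-,-,-] (faults so far: 1)
  step 1: ref 3 -> HIT, frames=[3,-,-,-] (faults so far: 1)
  step 2: ref 3 -> HIT, frames=[3,-,-,-] (faults so far: 1)
  step 3: ref 4 -> FAULT, frames=[3,4,-,-] (faults so far: 2)
  step 4: ref 4 -> HIT, frames=[3,4,-,-] (faults so far: 2)
  step 5: ref 3 -> HIT, frames=[3,4,-,-] (faults so far: 2)
  step 6: ref 4 -> HIT, frames=[3,4,-,-] (faults so far: 2)
  step 7: ref 5 -> FAULT, frames=[3,4,5,-] (faults so far: 3)
  step 8: ref 1 -> FAULT, frames=[3,4,5,1] (faults so far: 4)
  step 9: ref 4 -> HIT, frames=[3,4,5,1] (faults so far: 4)
  step 10: ref 6 -> FAULT, evict 4, frames=[3,6,5,1] (faults so far: 5)
  step 11: ref 6 -> HIT, frames=[3,6,5,1] (faults so far: 5)
  step 12: ref 3 -> HIT, frames=[3,6,5,1] (faults so far: 5)
  step 13: ref 6 -> HIT, frames=[3,6,5,1] (faults so far: 5)
  step 14: ref 6 -> HIT, frames=[3,6,5,1] (faults so far: 5)
  step 15: ref 1 -> HIT, frames=[3,6,5,1] (faults so far: 5)
  Optimal total faults: 5

Answer: 6 6 5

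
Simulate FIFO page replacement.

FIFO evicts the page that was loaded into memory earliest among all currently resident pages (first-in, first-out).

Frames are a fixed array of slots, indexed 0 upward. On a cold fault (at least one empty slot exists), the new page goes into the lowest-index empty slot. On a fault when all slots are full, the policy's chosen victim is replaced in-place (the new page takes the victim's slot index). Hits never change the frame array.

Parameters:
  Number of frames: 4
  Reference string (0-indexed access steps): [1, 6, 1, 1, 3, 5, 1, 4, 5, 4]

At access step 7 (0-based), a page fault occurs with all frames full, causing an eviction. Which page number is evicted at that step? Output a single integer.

Step 0: ref 1 -> FAULT, frames=[1,-,-,-]
Step 1: ref 6 -> FAULT, frames=[1,6,-,-]
Step 2: ref 1 -> HIT, frames=[1,6,-,-]
Step 3: ref 1 -> HIT, frames=[1,6,-,-]
Step 4: ref 3 -> FAULT, frames=[1,6,3,-]
Step 5: ref 5 -> FAULT, frames=[1,6,3,5]
Step 6: ref 1 -> HIT, frames=[1,6,3,5]
Step 7: ref 4 -> FAULT, evict 1, frames=[4,6,3,5]
At step 7: evicted page 1

Answer: 1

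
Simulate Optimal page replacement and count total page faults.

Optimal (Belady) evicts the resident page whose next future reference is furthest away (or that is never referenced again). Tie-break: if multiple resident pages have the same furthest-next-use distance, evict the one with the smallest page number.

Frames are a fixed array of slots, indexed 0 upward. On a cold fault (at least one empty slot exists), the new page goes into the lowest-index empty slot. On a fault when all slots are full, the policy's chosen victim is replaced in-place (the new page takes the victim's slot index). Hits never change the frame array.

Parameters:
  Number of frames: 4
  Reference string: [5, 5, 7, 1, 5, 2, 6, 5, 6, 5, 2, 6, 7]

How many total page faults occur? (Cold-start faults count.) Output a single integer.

Step 0: ref 5 → FAULT, frames=[5,-,-,-]
Step 1: ref 5 → HIT, frames=[5,-,-,-]
Step 2: ref 7 → FAULT, frames=[5,7,-,-]
Step 3: ref 1 → FAULT, frames=[5,7,1,-]
Step 4: ref 5 → HIT, frames=[5,7,1,-]
Step 5: ref 2 → FAULT, frames=[5,7,1,2]
Step 6: ref 6 → FAULT (evict 1), frames=[5,7,6,2]
Step 7: ref 5 → HIT, frames=[5,7,6,2]
Step 8: ref 6 → HIT, frames=[5,7,6,2]
Step 9: ref 5 → HIT, frames=[5,7,6,2]
Step 10: ref 2 → HIT, frames=[5,7,6,2]
Step 11: ref 6 → HIT, frames=[5,7,6,2]
Step 12: ref 7 → HIT, frames=[5,7,6,2]
Total faults: 5

Answer: 5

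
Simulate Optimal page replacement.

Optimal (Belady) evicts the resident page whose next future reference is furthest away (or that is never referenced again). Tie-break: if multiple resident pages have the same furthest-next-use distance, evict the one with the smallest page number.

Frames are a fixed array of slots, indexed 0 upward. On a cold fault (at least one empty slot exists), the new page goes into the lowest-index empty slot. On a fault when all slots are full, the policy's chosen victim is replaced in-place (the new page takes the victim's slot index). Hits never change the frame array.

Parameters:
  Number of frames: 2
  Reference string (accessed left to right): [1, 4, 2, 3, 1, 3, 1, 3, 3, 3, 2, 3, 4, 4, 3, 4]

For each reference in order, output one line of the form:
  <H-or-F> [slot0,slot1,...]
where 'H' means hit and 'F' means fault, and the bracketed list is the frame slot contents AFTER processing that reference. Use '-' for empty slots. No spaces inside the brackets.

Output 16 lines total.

F [1,-]
F [1,4]
F [1,2]
F [1,3]
H [1,3]
H [1,3]
H [1,3]
H [1,3]
H [1,3]
H [1,3]
F [2,3]
H [2,3]
F [4,3]
H [4,3]
H [4,3]
H [4,3]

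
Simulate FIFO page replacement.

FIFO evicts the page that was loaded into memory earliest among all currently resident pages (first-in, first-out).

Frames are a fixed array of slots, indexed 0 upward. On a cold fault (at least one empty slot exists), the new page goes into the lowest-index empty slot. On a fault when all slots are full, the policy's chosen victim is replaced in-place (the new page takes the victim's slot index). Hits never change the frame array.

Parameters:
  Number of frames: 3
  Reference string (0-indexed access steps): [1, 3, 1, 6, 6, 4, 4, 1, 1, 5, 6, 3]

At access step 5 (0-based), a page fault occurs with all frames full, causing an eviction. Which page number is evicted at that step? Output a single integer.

Answer: 1

Derivation:
Step 0: ref 1 -> FAULT, frames=[1,-,-]
Step 1: ref 3 -> FAULT, frames=[1,3,-]
Step 2: ref 1 -> HIT, frames=[1,3,-]
Step 3: ref 6 -> FAULT, frames=[1,3,6]
Step 4: ref 6 -> HIT, frames=[1,3,6]
Step 5: ref 4 -> FAULT, evict 1, frames=[4,3,6]
At step 5: evicted page 1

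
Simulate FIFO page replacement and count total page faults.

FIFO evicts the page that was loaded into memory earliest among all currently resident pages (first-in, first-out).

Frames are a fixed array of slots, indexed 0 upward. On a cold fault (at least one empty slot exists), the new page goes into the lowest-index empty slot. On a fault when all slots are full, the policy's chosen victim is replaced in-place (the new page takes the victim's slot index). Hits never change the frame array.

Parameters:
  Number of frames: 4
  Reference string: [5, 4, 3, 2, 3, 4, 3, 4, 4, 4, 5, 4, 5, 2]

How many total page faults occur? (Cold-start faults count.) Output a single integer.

Answer: 4

Derivation:
Step 0: ref 5 → FAULT, frames=[5,-,-,-]
Step 1: ref 4 → FAULT, frames=[5,4,-,-]
Step 2: ref 3 → FAULT, frames=[5,4,3,-]
Step 3: ref 2 → FAULT, frames=[5,4,3,2]
Step 4: ref 3 → HIT, frames=[5,4,3,2]
Step 5: ref 4 → HIT, frames=[5,4,3,2]
Step 6: ref 3 → HIT, frames=[5,4,3,2]
Step 7: ref 4 → HIT, frames=[5,4,3,2]
Step 8: ref 4 → HIT, frames=[5,4,3,2]
Step 9: ref 4 → HIT, frames=[5,4,3,2]
Step 10: ref 5 → HIT, frames=[5,4,3,2]
Step 11: ref 4 → HIT, frames=[5,4,3,2]
Step 12: ref 5 → HIT, frames=[5,4,3,2]
Step 13: ref 2 → HIT, frames=[5,4,3,2]
Total faults: 4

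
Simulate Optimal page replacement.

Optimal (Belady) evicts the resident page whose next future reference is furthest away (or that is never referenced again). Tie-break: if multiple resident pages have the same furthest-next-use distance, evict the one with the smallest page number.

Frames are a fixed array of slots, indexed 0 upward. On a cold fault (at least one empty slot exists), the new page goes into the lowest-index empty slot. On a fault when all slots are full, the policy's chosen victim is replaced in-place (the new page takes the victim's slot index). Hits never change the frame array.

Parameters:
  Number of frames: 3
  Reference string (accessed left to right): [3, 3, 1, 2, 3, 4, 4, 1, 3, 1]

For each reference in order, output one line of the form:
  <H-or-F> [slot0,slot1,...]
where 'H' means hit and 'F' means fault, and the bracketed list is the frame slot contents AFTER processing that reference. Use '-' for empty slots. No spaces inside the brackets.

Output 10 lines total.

F [3,-,-]
H [3,-,-]
F [3,1,-]
F [3,1,2]
H [3,1,2]
F [3,1,4]
H [3,1,4]
H [3,1,4]
H [3,1,4]
H [3,1,4]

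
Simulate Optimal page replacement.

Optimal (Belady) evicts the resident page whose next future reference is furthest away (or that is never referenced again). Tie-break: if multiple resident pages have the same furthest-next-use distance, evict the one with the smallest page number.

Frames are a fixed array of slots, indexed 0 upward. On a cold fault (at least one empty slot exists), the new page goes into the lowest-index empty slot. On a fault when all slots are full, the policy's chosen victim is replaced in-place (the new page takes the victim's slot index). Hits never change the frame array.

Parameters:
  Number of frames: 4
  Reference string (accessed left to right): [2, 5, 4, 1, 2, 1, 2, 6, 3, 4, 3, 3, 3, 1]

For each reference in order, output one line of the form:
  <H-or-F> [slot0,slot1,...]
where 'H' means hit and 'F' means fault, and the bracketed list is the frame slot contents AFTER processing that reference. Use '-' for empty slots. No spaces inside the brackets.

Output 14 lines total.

F [2,-,-,-]
F [2,5,-,-]
F [2,5,4,-]
F [2,5,4,1]
H [2,5,4,1]
H [2,5,4,1]
H [2,5,4,1]
F [6,5,4,1]
F [6,3,4,1]
H [6,3,4,1]
H [6,3,4,1]
H [6,3,4,1]
H [6,3,4,1]
H [6,3,4,1]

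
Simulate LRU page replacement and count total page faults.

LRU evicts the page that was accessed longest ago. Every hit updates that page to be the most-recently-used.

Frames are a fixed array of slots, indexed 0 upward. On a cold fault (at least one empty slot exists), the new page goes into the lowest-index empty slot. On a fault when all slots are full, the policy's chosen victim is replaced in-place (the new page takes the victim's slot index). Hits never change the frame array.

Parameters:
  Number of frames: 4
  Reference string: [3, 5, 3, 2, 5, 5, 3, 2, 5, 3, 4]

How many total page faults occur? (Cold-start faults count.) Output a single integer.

Answer: 4

Derivation:
Step 0: ref 3 → FAULT, frames=[3,-,-,-]
Step 1: ref 5 → FAULT, frames=[3,5,-,-]
Step 2: ref 3 → HIT, frames=[3,5,-,-]
Step 3: ref 2 → FAULT, frames=[3,5,2,-]
Step 4: ref 5 → HIT, frames=[3,5,2,-]
Step 5: ref 5 → HIT, frames=[3,5,2,-]
Step 6: ref 3 → HIT, frames=[3,5,2,-]
Step 7: ref 2 → HIT, frames=[3,5,2,-]
Step 8: ref 5 → HIT, frames=[3,5,2,-]
Step 9: ref 3 → HIT, frames=[3,5,2,-]
Step 10: ref 4 → FAULT, frames=[3,5,2,4]
Total faults: 4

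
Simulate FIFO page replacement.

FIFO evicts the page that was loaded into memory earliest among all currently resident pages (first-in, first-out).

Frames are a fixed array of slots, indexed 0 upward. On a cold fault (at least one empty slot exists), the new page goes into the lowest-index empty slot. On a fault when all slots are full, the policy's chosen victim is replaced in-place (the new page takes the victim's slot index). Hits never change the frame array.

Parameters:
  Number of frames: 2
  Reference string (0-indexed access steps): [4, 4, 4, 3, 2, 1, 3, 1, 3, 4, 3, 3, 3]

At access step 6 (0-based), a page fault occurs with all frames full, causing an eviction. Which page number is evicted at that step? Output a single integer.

Step 0: ref 4 -> FAULT, frames=[4,-]
Step 1: ref 4 -> HIT, frames=[4,-]
Step 2: ref 4 -> HIT, frames=[4,-]
Step 3: ref 3 -> FAULT, frames=[4,3]
Step 4: ref 2 -> FAULT, evict 4, frames=[2,3]
Step 5: ref 1 -> FAULT, evict 3, frames=[2,1]
Step 6: ref 3 -> FAULT, evict 2, frames=[3,1]
At step 6: evicted page 2

Answer: 2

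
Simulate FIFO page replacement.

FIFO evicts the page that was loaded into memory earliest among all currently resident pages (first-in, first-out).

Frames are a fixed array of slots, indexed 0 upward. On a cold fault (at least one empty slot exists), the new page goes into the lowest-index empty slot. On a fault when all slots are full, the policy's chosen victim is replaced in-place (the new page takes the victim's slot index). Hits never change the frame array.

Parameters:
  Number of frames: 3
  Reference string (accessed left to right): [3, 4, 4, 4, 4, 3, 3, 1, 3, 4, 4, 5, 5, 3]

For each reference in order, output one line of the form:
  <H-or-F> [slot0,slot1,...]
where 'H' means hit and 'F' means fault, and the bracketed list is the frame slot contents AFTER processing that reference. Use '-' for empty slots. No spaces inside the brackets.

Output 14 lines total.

F [3,-,-]
F [3,4,-]
H [3,4,-]
H [3,4,-]
H [3,4,-]
H [3,4,-]
H [3,4,-]
F [3,4,1]
H [3,4,1]
H [3,4,1]
H [3,4,1]
F [5,4,1]
H [5,4,1]
F [5,3,1]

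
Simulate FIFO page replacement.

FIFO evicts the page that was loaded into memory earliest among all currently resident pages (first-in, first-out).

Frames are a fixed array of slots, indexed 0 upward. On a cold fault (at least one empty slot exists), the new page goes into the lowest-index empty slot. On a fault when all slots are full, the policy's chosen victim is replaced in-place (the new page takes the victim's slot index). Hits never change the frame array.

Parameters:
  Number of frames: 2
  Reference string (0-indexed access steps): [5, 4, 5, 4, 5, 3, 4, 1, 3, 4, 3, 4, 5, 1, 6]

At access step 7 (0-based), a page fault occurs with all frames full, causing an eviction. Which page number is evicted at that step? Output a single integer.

Step 0: ref 5 -> FAULT, frames=[5,-]
Step 1: ref 4 -> FAULT, frames=[5,4]
Step 2: ref 5 -> HIT, frames=[5,4]
Step 3: ref 4 -> HIT, frames=[5,4]
Step 4: ref 5 -> HIT, frames=[5,4]
Step 5: ref 3 -> FAULT, evict 5, frames=[3,4]
Step 6: ref 4 -> HIT, frames=[3,4]
Step 7: ref 1 -> FAULT, evict 4, frames=[3,1]
At step 7: evicted page 4

Answer: 4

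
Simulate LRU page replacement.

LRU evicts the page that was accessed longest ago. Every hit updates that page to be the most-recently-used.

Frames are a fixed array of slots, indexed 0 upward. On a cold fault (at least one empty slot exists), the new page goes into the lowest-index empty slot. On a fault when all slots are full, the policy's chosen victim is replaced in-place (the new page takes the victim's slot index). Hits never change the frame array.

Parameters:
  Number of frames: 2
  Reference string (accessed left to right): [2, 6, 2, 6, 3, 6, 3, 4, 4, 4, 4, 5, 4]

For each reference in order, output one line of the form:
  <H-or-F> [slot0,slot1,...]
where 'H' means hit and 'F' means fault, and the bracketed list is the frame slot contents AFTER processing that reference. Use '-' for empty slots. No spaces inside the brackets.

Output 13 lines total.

F [2,-]
F [2,6]
H [2,6]
H [2,6]
F [3,6]
H [3,6]
H [3,6]
F [3,4]
H [3,4]
H [3,4]
H [3,4]
F [5,4]
H [5,4]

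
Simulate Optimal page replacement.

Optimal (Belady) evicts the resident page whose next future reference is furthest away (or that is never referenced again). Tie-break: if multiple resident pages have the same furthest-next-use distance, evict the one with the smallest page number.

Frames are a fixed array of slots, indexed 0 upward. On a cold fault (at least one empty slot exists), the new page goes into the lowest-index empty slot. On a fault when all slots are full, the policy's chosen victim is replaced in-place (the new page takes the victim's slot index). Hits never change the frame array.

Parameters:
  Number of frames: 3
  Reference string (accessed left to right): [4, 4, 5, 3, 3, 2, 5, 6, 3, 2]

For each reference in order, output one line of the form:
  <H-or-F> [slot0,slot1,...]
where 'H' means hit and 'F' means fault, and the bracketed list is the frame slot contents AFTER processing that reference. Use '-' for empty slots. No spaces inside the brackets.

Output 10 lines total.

F [4,-,-]
H [4,-,-]
F [4,5,-]
F [4,5,3]
H [4,5,3]
F [2,5,3]
H [2,5,3]
F [2,6,3]
H [2,6,3]
H [2,6,3]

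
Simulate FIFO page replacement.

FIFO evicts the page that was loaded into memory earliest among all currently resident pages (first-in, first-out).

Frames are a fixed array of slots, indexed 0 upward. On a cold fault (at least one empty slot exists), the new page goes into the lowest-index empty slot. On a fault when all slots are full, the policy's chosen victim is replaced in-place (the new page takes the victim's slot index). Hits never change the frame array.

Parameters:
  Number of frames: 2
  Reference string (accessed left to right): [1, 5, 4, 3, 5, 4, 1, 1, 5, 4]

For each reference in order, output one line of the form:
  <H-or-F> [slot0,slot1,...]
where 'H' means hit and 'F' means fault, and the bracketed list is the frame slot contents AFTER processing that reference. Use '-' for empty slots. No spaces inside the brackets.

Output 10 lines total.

F [1,-]
F [1,5]
F [4,5]
F [4,3]
F [5,3]
F [5,4]
F [1,4]
H [1,4]
F [1,5]
F [4,5]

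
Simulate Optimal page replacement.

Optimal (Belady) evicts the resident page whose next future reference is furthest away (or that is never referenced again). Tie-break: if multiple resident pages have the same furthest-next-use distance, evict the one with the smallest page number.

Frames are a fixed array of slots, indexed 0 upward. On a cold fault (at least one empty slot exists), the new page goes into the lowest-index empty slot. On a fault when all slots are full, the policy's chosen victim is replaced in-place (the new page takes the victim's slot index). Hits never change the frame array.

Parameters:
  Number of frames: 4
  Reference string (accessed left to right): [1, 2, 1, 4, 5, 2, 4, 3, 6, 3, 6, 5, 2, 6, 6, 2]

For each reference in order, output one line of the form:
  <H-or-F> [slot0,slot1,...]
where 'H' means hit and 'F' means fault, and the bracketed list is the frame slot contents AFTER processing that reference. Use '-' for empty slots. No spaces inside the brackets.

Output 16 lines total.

F [1,-,-,-]
F [1,2,-,-]
H [1,2,-,-]
F [1,2,4,-]
F [1,2,4,5]
H [1,2,4,5]
H [1,2,4,5]
F [3,2,4,5]
F [3,2,6,5]
H [3,2,6,5]
H [3,2,6,5]
H [3,2,6,5]
H [3,2,6,5]
H [3,2,6,5]
H [3,2,6,5]
H [3,2,6,5]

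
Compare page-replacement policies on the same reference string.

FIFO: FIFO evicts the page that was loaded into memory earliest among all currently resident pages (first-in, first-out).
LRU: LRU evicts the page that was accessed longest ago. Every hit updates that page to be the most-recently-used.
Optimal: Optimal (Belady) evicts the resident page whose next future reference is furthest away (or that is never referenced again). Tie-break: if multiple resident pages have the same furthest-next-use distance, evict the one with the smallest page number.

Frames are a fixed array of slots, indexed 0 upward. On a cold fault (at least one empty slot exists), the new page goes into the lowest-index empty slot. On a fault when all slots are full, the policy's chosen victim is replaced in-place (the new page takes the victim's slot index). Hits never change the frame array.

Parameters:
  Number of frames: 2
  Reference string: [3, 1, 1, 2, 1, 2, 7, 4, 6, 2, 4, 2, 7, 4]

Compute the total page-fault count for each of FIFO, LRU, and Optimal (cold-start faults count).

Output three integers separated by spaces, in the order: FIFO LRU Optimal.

--- FIFO ---
  step 0: ref 3 -> FAULT, frames=[3,-] (faults so far: 1)
  step 1: ref 1 -> FAULT, frames=[3,1] (faults so far: 2)
  step 2: ref 1 -> HIT, frames=[3,1] (faults so far: 2)
  step 3: ref 2 -> FAULT, evict 3, frames=[2,1] (faults so far: 3)
  step 4: ref 1 -> HIT, frames=[2,1] (faults so far: 3)
  step 5: ref 2 -> HIT, frames=[2,1] (faults so far: 3)
  step 6: ref 7 -> FAULT, evict 1, frames=[2,7] (faults so far: 4)
  step 7: ref 4 -> FAULT, evict 2, frames=[4,7] (faults so far: 5)
  step 8: ref 6 -> FAULT, evict 7, frames=[4,6] (faults so far: 6)
  step 9: ref 2 -> FAULT, evict 4, frames=[2,6] (faults so far: 7)
  step 10: ref 4 -> FAULT, evict 6, frames=[2,4] (faults so far: 8)
  step 11: ref 2 -> HIT, frames=[2,4] (faults so far: 8)
  step 12: ref 7 -> FAULT, evict 2, frames=[7,4] (faults so far: 9)
  step 13: ref 4 -> HIT, frames=[7,4] (faults so far: 9)
  FIFO total faults: 9
--- LRU ---
  step 0: ref 3 -> FAULT, frames=[3,-] (faults so far: 1)
  step 1: ref 1 -> FAULT, frames=[3,1] (faults so far: 2)
  step 2: ref 1 -> HIT, frames=[3,1] (faults so far: 2)
  step 3: ref 2 -> FAULT, evict 3, frames=[2,1] (faults so far: 3)
  step 4: ref 1 -> HIT, frames=[2,1] (faults so far: 3)
  step 5: ref 2 -> HIT, frames=[2,1] (faults so far: 3)
  step 6: ref 7 -> FAULT, evict 1, frames=[2,7] (faults so far: 4)
  step 7: ref 4 -> FAULT, evict 2, frames=[4,7] (faults so far: 5)
  step 8: ref 6 -> FAULT, evict 7, frames=[4,6] (faults so far: 6)
  step 9: ref 2 -> FAULT, evict 4, frames=[2,6] (faults so far: 7)
  step 10: ref 4 -> FAULT, evict 6, frames=[2,4] (faults so far: 8)
  step 11: ref 2 -> HIT, frames=[2,4] (faults so far: 8)
  step 12: ref 7 -> FAULT, evict 4, frames=[2,7] (faults so far: 9)
  step 13: ref 4 -> FAULT, evict 2, frames=[4,7] (faults so far: 10)
  LRU total faults: 10
--- Optimal ---
  step 0: ref 3 -> FAULT, frames=[3,-] (faults so far: 1)
  step 1: ref 1 -> FAULT, frames=[3,1] (faults so far: 2)
  step 2: ref 1 -> HIT, frames=[3,1] (faults so far: 2)
  step 3: ref 2 -> FAULT, evict 3, frames=[2,1] (faults so far: 3)
  step 4: ref 1 -> HIT, frames=[2,1] (faults so far: 3)
  step 5: ref 2 -> HIT, frames=[2,1] (faults so far: 3)
  step 6: ref 7 -> FAULT, evict 1, frames=[2,7] (faults so far: 4)
  step 7: ref 4 -> FAULT, evict 7, frames=[2,4] (faults so far: 5)
  step 8: ref 6 -> FAULT, evict 4, frames=[2,6] (faults so far: 6)
  step 9: ref 2 -> HIT, frames=[2,6] (faults so far: 6)
  step 10: ref 4 -> FAULT, evict 6, frames=[2,4] (faults so far: 7)
  step 11: ref 2 -> HIT, frames=[2,4] (faults so far: 7)
  step 12: ref 7 -> FAULT, evict 2, frames=[7,4] (faults so far: 8)
  step 13: ref 4 -> HIT, frames=[7,4] (faults so far: 8)
  Optimal total faults: 8

Answer: 9 10 8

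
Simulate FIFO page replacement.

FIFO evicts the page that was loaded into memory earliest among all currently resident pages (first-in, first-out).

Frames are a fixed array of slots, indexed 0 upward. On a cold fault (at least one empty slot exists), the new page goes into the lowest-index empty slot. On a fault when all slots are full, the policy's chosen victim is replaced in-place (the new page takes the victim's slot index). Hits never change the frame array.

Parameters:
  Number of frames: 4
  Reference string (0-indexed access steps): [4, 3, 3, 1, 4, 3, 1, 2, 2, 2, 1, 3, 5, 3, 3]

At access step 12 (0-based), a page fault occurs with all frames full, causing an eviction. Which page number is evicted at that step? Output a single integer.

Step 0: ref 4 -> FAULT, frames=[4,-,-,-]
Step 1: ref 3 -> FAULT, frames=[4,3,-,-]
Step 2: ref 3 -> HIT, frames=[4,3,-,-]
Step 3: ref 1 -> FAULT, frames=[4,3,1,-]
Step 4: ref 4 -> HIT, frames=[4,3,1,-]
Step 5: ref 3 -> HIT, frames=[4,3,1,-]
Step 6: ref 1 -> HIT, frames=[4,3,1,-]
Step 7: ref 2 -> FAULT, frames=[4,3,1,2]
Step 8: ref 2 -> HIT, frames=[4,3,1,2]
Step 9: ref 2 -> HIT, frames=[4,3,1,2]
Step 10: ref 1 -> HIT, frames=[4,3,1,2]
Step 11: ref 3 -> HIT, frames=[4,3,1,2]
Step 12: ref 5 -> FAULT, evict 4, frames=[5,3,1,2]
At step 12: evicted page 4

Answer: 4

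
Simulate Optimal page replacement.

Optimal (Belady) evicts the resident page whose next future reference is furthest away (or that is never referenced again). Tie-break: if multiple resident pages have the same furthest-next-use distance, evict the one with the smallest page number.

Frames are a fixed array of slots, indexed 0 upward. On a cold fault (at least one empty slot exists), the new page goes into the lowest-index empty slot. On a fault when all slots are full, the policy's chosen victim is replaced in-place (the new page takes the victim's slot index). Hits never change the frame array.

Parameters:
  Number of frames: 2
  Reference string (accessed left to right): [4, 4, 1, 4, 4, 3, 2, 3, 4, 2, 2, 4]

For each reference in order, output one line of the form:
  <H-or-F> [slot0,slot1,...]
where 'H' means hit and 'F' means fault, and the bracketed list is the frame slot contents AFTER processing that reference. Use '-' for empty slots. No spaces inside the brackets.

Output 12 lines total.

F [4,-]
H [4,-]
F [4,1]
H [4,1]
H [4,1]
F [4,3]
F [2,3]
H [2,3]
F [2,4]
H [2,4]
H [2,4]
H [2,4]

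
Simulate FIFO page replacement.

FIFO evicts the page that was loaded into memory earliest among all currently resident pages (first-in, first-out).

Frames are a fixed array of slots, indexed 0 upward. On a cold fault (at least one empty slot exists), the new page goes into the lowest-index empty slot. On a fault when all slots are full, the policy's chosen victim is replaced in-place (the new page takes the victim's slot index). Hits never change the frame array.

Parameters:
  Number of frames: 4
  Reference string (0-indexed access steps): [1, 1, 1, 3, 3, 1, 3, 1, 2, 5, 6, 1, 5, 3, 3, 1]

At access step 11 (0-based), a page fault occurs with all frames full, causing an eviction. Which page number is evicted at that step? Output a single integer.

Answer: 3

Derivation:
Step 0: ref 1 -> FAULT, frames=[1,-,-,-]
Step 1: ref 1 -> HIT, frames=[1,-,-,-]
Step 2: ref 1 -> HIT, frames=[1,-,-,-]
Step 3: ref 3 -> FAULT, frames=[1,3,-,-]
Step 4: ref 3 -> HIT, frames=[1,3,-,-]
Step 5: ref 1 -> HIT, frames=[1,3,-,-]
Step 6: ref 3 -> HIT, frames=[1,3,-,-]
Step 7: ref 1 -> HIT, frames=[1,3,-,-]
Step 8: ref 2 -> FAULT, frames=[1,3,2,-]
Step 9: ref 5 -> FAULT, frames=[1,3,2,5]
Step 10: ref 6 -> FAULT, evict 1, frames=[6,3,2,5]
Step 11: ref 1 -> FAULT, evict 3, frames=[6,1,2,5]
At step 11: evicted page 3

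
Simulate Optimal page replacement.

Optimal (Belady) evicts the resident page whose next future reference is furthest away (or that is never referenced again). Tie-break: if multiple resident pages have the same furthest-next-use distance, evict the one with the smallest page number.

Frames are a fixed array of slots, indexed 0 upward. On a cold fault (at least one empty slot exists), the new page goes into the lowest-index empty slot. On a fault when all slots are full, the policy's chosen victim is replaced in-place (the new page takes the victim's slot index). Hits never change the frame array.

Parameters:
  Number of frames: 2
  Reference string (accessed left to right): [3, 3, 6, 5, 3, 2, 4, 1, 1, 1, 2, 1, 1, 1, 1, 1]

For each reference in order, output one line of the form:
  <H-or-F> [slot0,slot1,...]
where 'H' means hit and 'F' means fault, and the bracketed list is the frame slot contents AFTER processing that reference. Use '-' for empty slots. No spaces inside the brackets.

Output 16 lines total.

F [3,-]
H [3,-]
F [3,6]
F [3,5]
H [3,5]
F [2,5]
F [2,4]
F [2,1]
H [2,1]
H [2,1]
H [2,1]
H [2,1]
H [2,1]
H [2,1]
H [2,1]
H [2,1]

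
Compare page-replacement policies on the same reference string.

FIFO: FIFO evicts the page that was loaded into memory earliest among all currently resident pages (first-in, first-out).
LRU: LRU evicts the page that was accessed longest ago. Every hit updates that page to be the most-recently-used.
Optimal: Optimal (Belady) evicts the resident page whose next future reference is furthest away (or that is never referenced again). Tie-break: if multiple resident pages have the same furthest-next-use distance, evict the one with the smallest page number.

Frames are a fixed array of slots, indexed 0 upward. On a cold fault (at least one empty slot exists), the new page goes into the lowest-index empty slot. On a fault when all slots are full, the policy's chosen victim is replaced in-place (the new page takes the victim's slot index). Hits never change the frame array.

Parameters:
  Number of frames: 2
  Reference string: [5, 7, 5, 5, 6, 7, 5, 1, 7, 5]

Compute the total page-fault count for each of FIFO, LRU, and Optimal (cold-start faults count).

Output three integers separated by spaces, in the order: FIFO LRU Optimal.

--- FIFO ---
  step 0: ref 5 -> FAULT, frames=[5,-] (faults so far: 1)
  step 1: ref 7 -> FAULT, frames=[5,7] (faults so far: 2)
  step 2: ref 5 -> HIT, frames=[5,7] (faults so far: 2)
  step 3: ref 5 -> HIT, frames=[5,7] (faults so far: 2)
  step 4: ref 6 -> FAULT, evict 5, frames=[6,7] (faults so far: 3)
  step 5: ref 7 -> HIT, frames=[6,7] (faults so far: 3)
  step 6: ref 5 -> FAULT, evict 7, frames=[6,5] (faults so far: 4)
  step 7: ref 1 -> FAULT, evict 6, frames=[1,5] (faults so far: 5)
  step 8: ref 7 -> FAULT, evict 5, frames=[1,7] (faults so far: 6)
  step 9: ref 5 -> FAULT, evict 1, frames=[5,7] (faults so far: 7)
  FIFO total faults: 7
--- LRU ---
  step 0: ref 5 -> FAULT, frames=[5,-] (faults so far: 1)
  step 1: ref 7 -> FAULT, frames=[5,7] (faults so far: 2)
  step 2: ref 5 -> HIT, frames=[5,7] (faults so far: 2)
  step 3: ref 5 -> HIT, frames=[5,7] (faults so far: 2)
  step 4: ref 6 -> FAULT, evict 7, frames=[5,6] (faults so far: 3)
  step 5: ref 7 -> FAULT, evict 5, frames=[7,6] (faults so far: 4)
  step 6: ref 5 -> FAULT, evict 6, frames=[7,5] (faults so far: 5)
  step 7: ref 1 -> FAULT, evict 7, frames=[1,5] (faults so far: 6)
  step 8: ref 7 -> FAULT, evict 5, frames=[1,7] (faults so far: 7)
  step 9: ref 5 -> FAULT, evict 1, frames=[5,7] (faults so far: 8)
  LRU total faults: 8
--- Optimal ---
  step 0: ref 5 -> FAULT, frames=[5,-] (faults so far: 1)
  step 1: ref 7 -> FAULT, frames=[5,7] (faults so far: 2)
  step 2: ref 5 -> HIT, frames=[5,7] (faults so far: 2)
  step 3: ref 5 -> HIT, frames=[5,7] (faults so far: 2)
  step 4: ref 6 -> FAULT, evict 5, frames=[6,7] (faults so far: 3)
  step 5: ref 7 -> HIT, frames=[6,7] (faults so far: 3)
  step 6: ref 5 -> FAULT, evict 6, frames=[5,7] (faults so far: 4)
  step 7: ref 1 -> FAULT, evict 5, frames=[1,7] (faults so far: 5)
  step 8: ref 7 -> HIT, frames=[1,7] (faults so far: 5)
  step 9: ref 5 -> FAULT, evict 1, frames=[5,7] (faults so far: 6)
  Optimal total faults: 6

Answer: 7 8 6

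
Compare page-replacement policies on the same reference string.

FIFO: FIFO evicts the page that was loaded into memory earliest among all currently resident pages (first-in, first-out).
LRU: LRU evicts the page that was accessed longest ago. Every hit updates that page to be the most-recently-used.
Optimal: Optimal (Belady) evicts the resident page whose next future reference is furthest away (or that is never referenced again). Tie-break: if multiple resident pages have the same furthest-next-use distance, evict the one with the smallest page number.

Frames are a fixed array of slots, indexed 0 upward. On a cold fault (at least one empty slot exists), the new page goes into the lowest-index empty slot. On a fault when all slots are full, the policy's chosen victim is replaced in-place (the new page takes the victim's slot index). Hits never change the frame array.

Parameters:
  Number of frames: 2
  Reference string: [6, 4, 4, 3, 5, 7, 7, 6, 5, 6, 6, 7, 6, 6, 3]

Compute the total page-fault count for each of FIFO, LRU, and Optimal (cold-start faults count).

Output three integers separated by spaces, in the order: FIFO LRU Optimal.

Answer: 10 9 8

Derivation:
--- FIFO ---
  step 0: ref 6 -> FAULT, frames=[6,-] (faults so far: 1)
  step 1: ref 4 -> FAULT, frames=[6,4] (faults so far: 2)
  step 2: ref 4 -> HIT, frames=[6,4] (faults so far: 2)
  step 3: ref 3 -> FAULT, evict 6, frames=[3,4] (faults so far: 3)
  step 4: ref 5 -> FAULT, evict 4, frames=[3,5] (faults so far: 4)
  step 5: ref 7 -> FAULT, evict 3, frames=[7,5] (faults so far: 5)
  step 6: ref 7 -> HIT, frames=[7,5] (faults so far: 5)
  step 7: ref 6 -> FAULT, evict 5, frames=[7,6] (faults so far: 6)
  step 8: ref 5 -> FAULT, evict 7, frames=[5,6] (faults so far: 7)
  step 9: ref 6 -> HIT, frames=[5,6] (faults so far: 7)
  step 10: ref 6 -> HIT, frames=[5,6] (faults so far: 7)
  step 11: ref 7 -> FAULT, evict 6, frames=[5,7] (faults so far: 8)
  step 12: ref 6 -> FAULT, evict 5, frames=[6,7] (faults so far: 9)
  step 13: ref 6 -> HIT, frames=[6,7] (faults so far: 9)
  step 14: ref 3 -> FAULT, evict 7, frames=[6,3] (faults so far: 10)
  FIFO total faults: 10
--- LRU ---
  step 0: ref 6 -> FAULT, frames=[6,-] (faults so far: 1)
  step 1: ref 4 -> FAULT, frames=[6,4] (faults so far: 2)
  step 2: ref 4 -> HIT, frames=[6,4] (faults so far: 2)
  step 3: ref 3 -> FAULT, evict 6, frames=[3,4] (faults so far: 3)
  step 4: ref 5 -> FAULT, evict 4, frames=[3,5] (faults so far: 4)
  step 5: ref 7 -> FAULT, evict 3, frames=[7,5] (faults so far: 5)
  step 6: ref 7 -> HIT, frames=[7,5] (faults so far: 5)
  step 7: ref 6 -> FAULT, evict 5, frames=[7,6] (faults so far: 6)
  step 8: ref 5 -> FAULT, evict 7, frames=[5,6] (faults so far: 7)
  step 9: ref 6 -> HIT, frames=[5,6] (faults so far: 7)
  step 10: ref 6 -> HIT, frames=[5,6] (faults so far: 7)
  step 11: ref 7 -> FAULT, evict 5, frames=[7,6] (faults so far: 8)
  step 12: ref 6 -> HIT, frames=[7,6] (faults so far: 8)
  step 13: ref 6 -> HIT, frames=[7,6] (faults so far: 8)
  step 14: ref 3 -> FAULT, evict 7, frames=[3,6] (faults so far: 9)
  LRU total faults: 9
--- Optimal ---
  step 0: ref 6 -> FAULT, frames=[6,-] (faults so far: 1)
  step 1: ref 4 -> FAULT, frames=[6,4] (faults so far: 2)
  step 2: ref 4 -> HIT, frames=[6,4] (faults so far: 2)
  step 3: ref 3 -> FAULT, evict 4, frames=[6,3] (faults so far: 3)
  step 4: ref 5 -> FAULT, evict 3, frames=[6,5] (faults so far: 4)
  step 5: ref 7 -> FAULT, evict 5, frames=[6,7] (faults so far: 5)
  step 6: ref 7 -> HIT, frames=[6,7] (faults so far: 5)
  step 7: ref 6 -> HIT, frames=[6,7] (faults so far: 5)
  step 8: ref 5 -> FAULT, evict 7, frames=[6,5] (faults so far: 6)
  step 9: ref 6 -> HIT, frames=[6,5] (faults so far: 6)
  step 10: ref 6 -> HIT, frames=[6,5] (faults so far: 6)
  step 11: ref 7 -> FAULT, evict 5, frames=[6,7] (faults so far: 7)
  step 12: ref 6 -> HIT, frames=[6,7] (faults so far: 7)
  step 13: ref 6 -> HIT, frames=[6,7] (faults so far: 7)
  step 14: ref 3 -> FAULT, evict 6, frames=[3,7] (faults so far: 8)
  Optimal total faults: 8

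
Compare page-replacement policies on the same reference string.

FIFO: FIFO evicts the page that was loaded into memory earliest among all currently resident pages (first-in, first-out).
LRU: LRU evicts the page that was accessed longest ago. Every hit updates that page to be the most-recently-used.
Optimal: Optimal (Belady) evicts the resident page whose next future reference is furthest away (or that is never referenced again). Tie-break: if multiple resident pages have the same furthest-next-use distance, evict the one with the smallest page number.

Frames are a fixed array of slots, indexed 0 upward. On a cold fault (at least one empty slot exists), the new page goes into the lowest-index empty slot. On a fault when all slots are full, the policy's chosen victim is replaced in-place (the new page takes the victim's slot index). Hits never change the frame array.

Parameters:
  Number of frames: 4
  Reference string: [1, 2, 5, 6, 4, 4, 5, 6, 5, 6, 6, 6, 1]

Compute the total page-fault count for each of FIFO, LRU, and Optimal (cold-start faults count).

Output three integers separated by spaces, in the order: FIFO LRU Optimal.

--- FIFO ---
  step 0: ref 1 -> FAULT, frames=[1,-,-,-] (faults so far: 1)
  step 1: ref 2 -> FAULT, frames=[1,2,-,-] (faults so far: 2)
  step 2: ref 5 -> FAULT, frames=[1,2,5,-] (faults so far: 3)
  step 3: ref 6 -> FAULT, frames=[1,2,5,6] (faults so far: 4)
  step 4: ref 4 -> FAULT, evict 1, frames=[4,2,5,6] (faults so far: 5)
  step 5: ref 4 -> HIT, frames=[4,2,5,6] (faults so far: 5)
  step 6: ref 5 -> HIT, frames=[4,2,5,6] (faults so far: 5)
  step 7: ref 6 -> HIT, frames=[4,2,5,6] (faults so far: 5)
  step 8: ref 5 -> HIT, frames=[4,2,5,6] (faults so far: 5)
  step 9: ref 6 -> HIT, frames=[4,2,5,6] (faults so far: 5)
  step 10: ref 6 -> HIT, frames=[4,2,5,6] (faults so far: 5)
  step 11: ref 6 -> HIT, frames=[4,2,5,6] (faults so far: 5)
  step 12: ref 1 -> FAULT, evict 2, frames=[4,1,5,6] (faults so far: 6)
  FIFO total faults: 6
--- LRU ---
  step 0: ref 1 -> FAULT, frames=[1,-,-,-] (faults so far: 1)
  step 1: ref 2 -> FAULT, frames=[1,2,-,-] (faults so far: 2)
  step 2: ref 5 -> FAULT, frames=[1,2,5,-] (faults so far: 3)
  step 3: ref 6 -> FAULT, frames=[1,2,5,6] (faults so far: 4)
  step 4: ref 4 -> FAULT, evict 1, frames=[4,2,5,6] (faults so far: 5)
  step 5: ref 4 -> HIT, frames=[4,2,5,6] (faults so far: 5)
  step 6: ref 5 -> HIT, frames=[4,2,5,6] (faults so far: 5)
  step 7: ref 6 -> HIT, frames=[4,2,5,6] (faults so far: 5)
  step 8: ref 5 -> HIT, frames=[4,2,5,6] (faults so far: 5)
  step 9: ref 6 -> HIT, frames=[4,2,5,6] (faults so far: 5)
  step 10: ref 6 -> HIT, frames=[4,2,5,6] (faults so far: 5)
  step 11: ref 6 -> HIT, frames=[4,2,5,6] (faults so far: 5)
  step 12: ref 1 -> FAULT, evict 2, frames=[4,1,5,6] (faults so far: 6)
  LRU total faults: 6
--- Optimal ---
  step 0: ref 1 -> FAULT, frames=[1,-,-,-] (faults so far: 1)
  step 1: ref 2 -> FAULT, frames=[1,2,-,-] (faults so far: 2)
  step 2: ref 5 -> FAULT, frames=[1,2,5,-] (faults so far: 3)
  step 3: ref 6 -> FAULT, frames=[1,2,5,6] (faults so far: 4)
  step 4: ref 4 -> FAULT, evict 2, frames=[1,4,5,6] (faults so far: 5)
  step 5: ref 4 -> HIT, frames=[1,4,5,6] (faults so far: 5)
  step 6: ref 5 -> HIT, frames=[1,4,5,6] (faults so far: 5)
  step 7: ref 6 -> HIT, frames=[1,4,5,6] (faults so far: 5)
  step 8: ref 5 -> HIT, frames=[1,4,5,6] (faults so far: 5)
  step 9: ref 6 -> HIT, frames=[1,4,5,6] (faults so far: 5)
  step 10: ref 6 -> HIT, frames=[1,4,5,6] (faults so far: 5)
  step 11: ref 6 -> HIT, frames=[1,4,5,6] (faults so far: 5)
  step 12: ref 1 -> HIT, frames=[1,4,5,6] (faults so far: 5)
  Optimal total faults: 5

Answer: 6 6 5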